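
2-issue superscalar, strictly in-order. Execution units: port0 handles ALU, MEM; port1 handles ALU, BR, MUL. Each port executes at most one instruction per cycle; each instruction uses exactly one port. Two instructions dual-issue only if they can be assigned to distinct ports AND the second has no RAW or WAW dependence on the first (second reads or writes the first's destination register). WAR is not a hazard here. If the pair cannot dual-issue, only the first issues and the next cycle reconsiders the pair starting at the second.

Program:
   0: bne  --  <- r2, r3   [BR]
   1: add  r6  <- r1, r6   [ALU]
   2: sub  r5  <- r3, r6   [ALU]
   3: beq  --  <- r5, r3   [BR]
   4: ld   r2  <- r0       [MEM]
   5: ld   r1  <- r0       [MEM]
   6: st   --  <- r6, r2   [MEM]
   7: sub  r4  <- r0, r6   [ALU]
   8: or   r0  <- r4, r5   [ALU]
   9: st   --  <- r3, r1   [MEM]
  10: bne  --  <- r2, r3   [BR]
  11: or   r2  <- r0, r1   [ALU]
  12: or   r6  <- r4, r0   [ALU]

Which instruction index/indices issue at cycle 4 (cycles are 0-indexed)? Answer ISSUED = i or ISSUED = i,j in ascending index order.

ISSUED = 6,7

c0: i0+i1 bne+add  dual
c1: i2 sub  RAW r5
c2: i3+i4 beq+ld  dual
c3: i5 ld  no-port MEM/MEM
c4: i6+i7 st+sub  dual
c5: i8+i9 or+st  dual
c6: i10+i11 bne+or  dual
c7: i12 or  tail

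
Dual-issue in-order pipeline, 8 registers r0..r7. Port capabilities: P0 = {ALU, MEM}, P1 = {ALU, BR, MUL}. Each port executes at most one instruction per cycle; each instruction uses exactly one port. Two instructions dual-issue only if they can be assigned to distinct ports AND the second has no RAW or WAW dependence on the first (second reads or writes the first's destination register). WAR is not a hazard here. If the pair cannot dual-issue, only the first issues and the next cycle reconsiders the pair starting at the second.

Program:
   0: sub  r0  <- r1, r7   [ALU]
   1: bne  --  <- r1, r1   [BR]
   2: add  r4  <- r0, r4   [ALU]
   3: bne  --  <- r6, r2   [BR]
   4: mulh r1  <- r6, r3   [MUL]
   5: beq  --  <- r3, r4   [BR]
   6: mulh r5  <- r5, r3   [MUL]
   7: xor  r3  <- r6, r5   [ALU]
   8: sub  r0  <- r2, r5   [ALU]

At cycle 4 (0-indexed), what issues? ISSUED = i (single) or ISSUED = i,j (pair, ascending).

[0] i0+i1  sub bne  -- pair
[1] i2+i3  add bne  -- pair
[2] i4  mulh  -- no-port MUL/BR
[3] i5  beq  -- no-port BR/MUL
[4] i6  mulh  -- RAW r5
[5] i7+i8  xor sub  -- pair

ISSUED = 6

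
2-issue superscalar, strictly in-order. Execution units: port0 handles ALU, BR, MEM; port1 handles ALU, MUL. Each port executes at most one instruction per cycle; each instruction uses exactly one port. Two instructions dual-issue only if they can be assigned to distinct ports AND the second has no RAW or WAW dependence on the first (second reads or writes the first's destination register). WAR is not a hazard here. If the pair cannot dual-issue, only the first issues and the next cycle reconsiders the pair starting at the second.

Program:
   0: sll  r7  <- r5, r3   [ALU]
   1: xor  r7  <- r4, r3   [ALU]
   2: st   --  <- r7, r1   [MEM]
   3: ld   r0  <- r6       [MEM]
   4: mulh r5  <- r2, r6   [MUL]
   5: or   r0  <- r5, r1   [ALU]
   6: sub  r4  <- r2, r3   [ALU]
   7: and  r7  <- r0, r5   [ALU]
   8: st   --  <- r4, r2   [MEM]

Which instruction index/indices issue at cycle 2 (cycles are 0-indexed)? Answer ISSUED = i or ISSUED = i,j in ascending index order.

ISSUED = 2

#0 head=0: sll i0 WAW r7
#1 head=1: xor i1 RAW r7
#2 head=2: st i2 no-port MEM/MEM
#3 head=3: ld/mulh i3+i4 dual
#4 head=5: or/sub i5+i6 dual
#5 head=7: and/st i7+i8 dual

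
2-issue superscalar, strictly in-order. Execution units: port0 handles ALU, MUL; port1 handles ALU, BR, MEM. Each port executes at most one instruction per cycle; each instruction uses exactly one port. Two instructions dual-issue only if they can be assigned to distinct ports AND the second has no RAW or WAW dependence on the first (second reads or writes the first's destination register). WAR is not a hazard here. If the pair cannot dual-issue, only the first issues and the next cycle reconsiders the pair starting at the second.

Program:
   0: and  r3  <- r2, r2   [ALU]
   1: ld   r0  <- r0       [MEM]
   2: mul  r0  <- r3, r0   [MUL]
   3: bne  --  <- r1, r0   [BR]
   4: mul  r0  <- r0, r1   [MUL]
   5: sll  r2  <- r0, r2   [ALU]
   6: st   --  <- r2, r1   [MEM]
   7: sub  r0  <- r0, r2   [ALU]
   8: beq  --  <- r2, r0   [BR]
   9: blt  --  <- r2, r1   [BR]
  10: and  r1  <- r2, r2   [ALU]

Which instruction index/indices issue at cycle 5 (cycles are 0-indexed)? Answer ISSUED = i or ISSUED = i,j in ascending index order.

  cy0 -> i0/i1 (and.ALU;ld.MEM) dual
  cy1 -> i2 (mul.MUL) RAW r0
  cy2 -> i3/i4 (bne.BR;mul.MUL) dual
  cy3 -> i5 (sll.ALU) RAW r2
  cy4 -> i6/i7 (st.MEM;sub.ALU) dual
  cy5 -> i8 (beq.BR) no-port BR/BR
  cy6 -> i9/i10 (blt.BR;and.ALU) dual

ISSUED = 8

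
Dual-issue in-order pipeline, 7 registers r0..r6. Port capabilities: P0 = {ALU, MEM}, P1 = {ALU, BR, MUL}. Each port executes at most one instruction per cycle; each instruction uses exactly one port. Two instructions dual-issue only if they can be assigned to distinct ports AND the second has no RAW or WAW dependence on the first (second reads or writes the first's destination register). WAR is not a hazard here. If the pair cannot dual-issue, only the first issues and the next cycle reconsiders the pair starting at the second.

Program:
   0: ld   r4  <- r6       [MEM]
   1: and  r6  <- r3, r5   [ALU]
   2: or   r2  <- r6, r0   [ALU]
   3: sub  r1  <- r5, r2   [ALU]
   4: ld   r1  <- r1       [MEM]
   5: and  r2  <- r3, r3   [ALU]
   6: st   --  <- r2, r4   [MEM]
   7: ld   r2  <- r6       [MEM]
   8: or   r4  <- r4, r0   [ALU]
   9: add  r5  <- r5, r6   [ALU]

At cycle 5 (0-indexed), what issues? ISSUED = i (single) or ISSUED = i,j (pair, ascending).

ISSUED = 7,8

[0] i0,i1  ld.MEM+and.ALU  -- dual
[1] i2  or.ALU  -- RAW r2
[2] i3  sub.ALU  -- RAW+WAW r1
[3] i4,i5  ld.MEM+and.ALU  -- dual
[4] i6  st.MEM  -- no-port MEM/MEM
[5] i7,i8  ld.MEM+or.ALU  -- dual
[6] i9  add.ALU  -- tail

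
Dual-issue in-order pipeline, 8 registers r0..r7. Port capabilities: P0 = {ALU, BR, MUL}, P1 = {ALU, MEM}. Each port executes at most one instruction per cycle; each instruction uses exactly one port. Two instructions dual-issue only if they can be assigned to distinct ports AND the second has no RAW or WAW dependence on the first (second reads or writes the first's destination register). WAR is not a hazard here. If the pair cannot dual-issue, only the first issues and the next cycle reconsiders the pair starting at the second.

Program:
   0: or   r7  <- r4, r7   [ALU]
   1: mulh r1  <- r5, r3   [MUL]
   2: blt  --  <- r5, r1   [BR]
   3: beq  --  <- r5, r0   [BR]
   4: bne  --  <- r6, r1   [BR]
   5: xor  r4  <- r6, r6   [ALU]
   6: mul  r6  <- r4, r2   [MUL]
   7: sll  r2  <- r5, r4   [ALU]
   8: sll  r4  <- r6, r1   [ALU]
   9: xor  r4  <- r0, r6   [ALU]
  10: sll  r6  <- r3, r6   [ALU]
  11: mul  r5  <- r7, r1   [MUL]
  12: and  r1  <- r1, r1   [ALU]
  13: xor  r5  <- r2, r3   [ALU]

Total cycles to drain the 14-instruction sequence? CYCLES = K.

  cy0 -> i0/i1 (or.ALU;mulh.MUL) pair
  cy1 -> i2 (blt.BR) no-port BR/BR
  cy2 -> i3 (beq.BR) no-port BR/BR
  cy3 -> i4/i5 (bne.BR;xor.ALU) pair
  cy4 -> i6/i7 (mul.MUL;sll.ALU) pair
  cy5 -> i8 (sll.ALU) WAW r4
  cy6 -> i9/i10 (xor.ALU;sll.ALU) pair
  cy7 -> i11/i12 (mul.MUL;and.ALU) pair
  cy8 -> i13 (xor.ALU) tail

CYCLES = 9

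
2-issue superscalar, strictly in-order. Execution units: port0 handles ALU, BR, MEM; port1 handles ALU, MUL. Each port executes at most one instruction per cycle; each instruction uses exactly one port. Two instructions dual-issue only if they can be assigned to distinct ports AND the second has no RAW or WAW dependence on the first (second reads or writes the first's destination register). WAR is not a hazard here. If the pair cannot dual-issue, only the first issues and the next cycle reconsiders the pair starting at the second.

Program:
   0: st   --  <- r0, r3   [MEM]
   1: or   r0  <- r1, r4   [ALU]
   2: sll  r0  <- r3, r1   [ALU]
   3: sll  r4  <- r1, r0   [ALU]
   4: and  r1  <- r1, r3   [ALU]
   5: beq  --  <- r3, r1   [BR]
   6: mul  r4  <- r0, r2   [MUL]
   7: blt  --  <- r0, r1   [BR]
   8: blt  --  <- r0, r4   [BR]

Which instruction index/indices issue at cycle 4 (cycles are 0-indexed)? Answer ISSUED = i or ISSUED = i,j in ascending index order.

ISSUED = 7

c0: i0/i1 st.MEM/or.ALU  dual
c1: i2 sll.ALU  RAW r0
c2: i3/i4 sll.ALU/and.ALU  dual
c3: i5/i6 beq.BR/mul.MUL  dual
c4: i7 blt.BR  no-port BR/BR
c5: i8 blt.BR  tail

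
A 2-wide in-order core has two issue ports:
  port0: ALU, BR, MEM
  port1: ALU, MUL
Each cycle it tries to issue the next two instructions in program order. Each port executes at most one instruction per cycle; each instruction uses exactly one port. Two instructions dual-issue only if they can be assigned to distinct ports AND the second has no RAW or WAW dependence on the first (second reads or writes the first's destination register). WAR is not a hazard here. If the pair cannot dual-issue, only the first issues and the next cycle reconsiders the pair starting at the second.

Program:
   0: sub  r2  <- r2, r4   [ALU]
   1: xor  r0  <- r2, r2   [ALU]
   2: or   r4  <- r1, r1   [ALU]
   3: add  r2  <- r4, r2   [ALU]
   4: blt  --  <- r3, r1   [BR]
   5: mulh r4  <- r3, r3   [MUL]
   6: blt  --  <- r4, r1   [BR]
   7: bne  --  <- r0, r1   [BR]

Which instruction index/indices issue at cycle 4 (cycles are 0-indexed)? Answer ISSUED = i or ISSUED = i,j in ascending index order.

ISSUED = 6

t=0 i0:sub ; RAW r2
t=1 i1&i2:xor;or ; pair
t=2 i3&i4:add;blt ; pair
t=3 i5:mulh ; RAW r4
t=4 i6:blt ; no-port BR/BR
t=5 i7:bne ; tail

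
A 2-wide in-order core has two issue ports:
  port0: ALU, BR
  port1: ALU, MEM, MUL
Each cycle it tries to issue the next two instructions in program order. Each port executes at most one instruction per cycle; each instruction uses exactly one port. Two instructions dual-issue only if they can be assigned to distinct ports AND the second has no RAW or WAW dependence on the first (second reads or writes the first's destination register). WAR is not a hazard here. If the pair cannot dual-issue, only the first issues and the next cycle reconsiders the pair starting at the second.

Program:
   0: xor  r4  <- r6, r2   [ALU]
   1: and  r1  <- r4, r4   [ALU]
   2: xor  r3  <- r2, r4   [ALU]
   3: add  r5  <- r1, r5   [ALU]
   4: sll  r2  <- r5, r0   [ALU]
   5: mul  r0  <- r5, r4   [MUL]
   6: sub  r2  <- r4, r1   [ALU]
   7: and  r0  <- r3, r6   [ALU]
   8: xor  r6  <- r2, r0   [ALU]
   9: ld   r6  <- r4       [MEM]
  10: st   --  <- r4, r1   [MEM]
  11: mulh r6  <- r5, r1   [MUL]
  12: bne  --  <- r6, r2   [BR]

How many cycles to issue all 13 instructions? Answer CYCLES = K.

CYCLES = 10

#0 head=0: xor.ALU i0 RAW r4
#1 head=1: and.ALU;xor.ALU i1,i2 pair
#2 head=3: add.ALU i3 RAW r5
#3 head=4: sll.ALU;mul.MUL i4,i5 pair
#4 head=6: sub.ALU;and.ALU i6,i7 pair
#5 head=8: xor.ALU i8 WAW r6
#6 head=9: ld.MEM i9 no-port MEM/MEM
#7 head=10: st.MEM i10 no-port MEM/MUL
#8 head=11: mulh.MUL i11 RAW r6
#9 head=12: bne.BR i12 tail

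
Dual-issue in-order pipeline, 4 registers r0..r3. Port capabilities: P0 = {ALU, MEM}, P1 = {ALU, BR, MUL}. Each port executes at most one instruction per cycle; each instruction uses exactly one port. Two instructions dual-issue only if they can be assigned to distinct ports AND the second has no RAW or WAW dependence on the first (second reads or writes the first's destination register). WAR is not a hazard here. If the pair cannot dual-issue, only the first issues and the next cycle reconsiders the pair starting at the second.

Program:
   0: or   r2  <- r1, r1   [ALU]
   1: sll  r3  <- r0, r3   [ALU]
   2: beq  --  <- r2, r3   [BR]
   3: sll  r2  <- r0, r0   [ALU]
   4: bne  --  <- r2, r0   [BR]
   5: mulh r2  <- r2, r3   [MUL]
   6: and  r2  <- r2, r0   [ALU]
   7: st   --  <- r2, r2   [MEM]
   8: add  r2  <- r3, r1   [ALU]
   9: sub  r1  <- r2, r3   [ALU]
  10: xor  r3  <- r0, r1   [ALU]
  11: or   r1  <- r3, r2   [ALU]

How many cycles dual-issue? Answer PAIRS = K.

c0: i0,i1 or+sll  pair
c1: i2,i3 beq+sll  pair
c2: i4 bne  no-port BR/MUL
c3: i5 mulh  RAW+WAW r2
c4: i6 and  RAW r2
c5: i7,i8 st+add  pair
c6: i9 sub  RAW r1
c7: i10 xor  RAW r3
c8: i11 or  tail

PAIRS = 3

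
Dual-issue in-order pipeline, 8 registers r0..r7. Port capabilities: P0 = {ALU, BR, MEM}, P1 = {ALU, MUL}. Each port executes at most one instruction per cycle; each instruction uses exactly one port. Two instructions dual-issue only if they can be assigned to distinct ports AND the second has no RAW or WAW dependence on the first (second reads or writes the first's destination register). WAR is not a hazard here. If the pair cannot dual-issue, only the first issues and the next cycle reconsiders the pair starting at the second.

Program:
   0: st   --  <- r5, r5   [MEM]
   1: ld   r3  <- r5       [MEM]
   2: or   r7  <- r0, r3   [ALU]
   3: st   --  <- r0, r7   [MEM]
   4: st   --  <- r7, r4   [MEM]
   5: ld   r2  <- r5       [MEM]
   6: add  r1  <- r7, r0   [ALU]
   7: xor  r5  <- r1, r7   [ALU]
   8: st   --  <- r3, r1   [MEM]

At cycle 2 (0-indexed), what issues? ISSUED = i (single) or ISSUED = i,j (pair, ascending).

ISSUED = 2

  cy0 -> i0 (st.MEM) no-port MEM/MEM
  cy1 -> i1 (ld.MEM) RAW r3
  cy2 -> i2 (or.ALU) RAW r7
  cy3 -> i3 (st.MEM) no-port MEM/MEM
  cy4 -> i4 (st.MEM) no-port MEM/MEM
  cy5 -> i5+i6 (ld.MEM add.ALU) pair
  cy6 -> i7+i8 (xor.ALU st.MEM) pair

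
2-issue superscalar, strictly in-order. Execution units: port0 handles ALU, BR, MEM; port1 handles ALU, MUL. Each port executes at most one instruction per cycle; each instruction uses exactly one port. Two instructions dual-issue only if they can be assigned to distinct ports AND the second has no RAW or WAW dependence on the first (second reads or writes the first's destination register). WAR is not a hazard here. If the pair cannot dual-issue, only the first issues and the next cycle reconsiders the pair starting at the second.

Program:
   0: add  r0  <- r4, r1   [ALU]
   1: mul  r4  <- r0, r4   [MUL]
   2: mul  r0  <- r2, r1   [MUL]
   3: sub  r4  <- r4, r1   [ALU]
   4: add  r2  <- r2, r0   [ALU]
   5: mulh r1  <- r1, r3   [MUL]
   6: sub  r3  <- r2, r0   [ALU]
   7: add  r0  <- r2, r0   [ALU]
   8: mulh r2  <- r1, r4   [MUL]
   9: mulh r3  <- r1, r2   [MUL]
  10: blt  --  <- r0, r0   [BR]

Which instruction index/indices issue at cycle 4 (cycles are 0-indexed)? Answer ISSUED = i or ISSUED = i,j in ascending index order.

ISSUED = 6,7

t=0 i0:add.ALU ; RAW r0
t=1 i1:mul.MUL ; no-port MUL/MUL
t=2 i2/i3:mul.MUL+sub.ALU ; pair
t=3 i4/i5:add.ALU+mulh.MUL ; pair
t=4 i6/i7:sub.ALU+add.ALU ; pair
t=5 i8:mulh.MUL ; no-port MUL/MUL
t=6 i9/i10:mulh.MUL+blt.BR ; pair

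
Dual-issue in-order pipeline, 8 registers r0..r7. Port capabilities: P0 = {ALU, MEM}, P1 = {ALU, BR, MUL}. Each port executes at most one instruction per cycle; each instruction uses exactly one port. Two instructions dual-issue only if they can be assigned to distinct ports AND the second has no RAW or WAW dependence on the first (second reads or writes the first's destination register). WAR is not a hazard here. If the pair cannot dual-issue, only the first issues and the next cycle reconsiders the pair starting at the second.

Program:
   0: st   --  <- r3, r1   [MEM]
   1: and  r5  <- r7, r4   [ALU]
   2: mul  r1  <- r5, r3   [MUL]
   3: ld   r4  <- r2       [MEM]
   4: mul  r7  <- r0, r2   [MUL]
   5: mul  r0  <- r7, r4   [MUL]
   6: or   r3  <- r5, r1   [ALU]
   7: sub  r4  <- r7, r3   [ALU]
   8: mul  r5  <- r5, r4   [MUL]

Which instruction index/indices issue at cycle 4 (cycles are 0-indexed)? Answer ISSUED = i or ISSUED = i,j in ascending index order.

ISSUED = 7

  cy0 -> i0+i1 (st.MEM/and.ALU) dual
  cy1 -> i2+i3 (mul.MUL/ld.MEM) dual
  cy2 -> i4 (mul.MUL) no-port MUL/MUL
  cy3 -> i5+i6 (mul.MUL/or.ALU) dual
  cy4 -> i7 (sub.ALU) RAW r4
  cy5 -> i8 (mul.MUL) tail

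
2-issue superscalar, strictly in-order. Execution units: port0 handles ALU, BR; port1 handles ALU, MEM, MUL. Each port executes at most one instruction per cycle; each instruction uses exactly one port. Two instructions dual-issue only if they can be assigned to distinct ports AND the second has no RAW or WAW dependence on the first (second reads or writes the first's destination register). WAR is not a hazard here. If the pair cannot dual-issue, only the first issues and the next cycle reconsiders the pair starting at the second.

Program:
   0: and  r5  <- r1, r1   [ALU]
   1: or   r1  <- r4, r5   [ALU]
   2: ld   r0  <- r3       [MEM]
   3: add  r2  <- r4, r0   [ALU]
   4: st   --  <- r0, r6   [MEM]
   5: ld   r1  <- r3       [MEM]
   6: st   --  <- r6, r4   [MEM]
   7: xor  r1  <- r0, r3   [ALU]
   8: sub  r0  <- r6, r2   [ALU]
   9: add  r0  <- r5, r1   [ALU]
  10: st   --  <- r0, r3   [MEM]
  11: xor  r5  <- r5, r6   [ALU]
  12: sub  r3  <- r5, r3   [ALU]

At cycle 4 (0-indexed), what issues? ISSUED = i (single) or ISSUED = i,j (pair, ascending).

c0: i0 and.ALU  RAW r5
c1: i1&i2 or.ALU ld.MEM  dual
c2: i3&i4 add.ALU st.MEM  dual
c3: i5 ld.MEM  no-port MEM/MEM
c4: i6&i7 st.MEM xor.ALU  dual
c5: i8 sub.ALU  WAW r0
c6: i9 add.ALU  RAW r0
c7: i10&i11 st.MEM xor.ALU  dual
c8: i12 sub.ALU  tail

ISSUED = 6,7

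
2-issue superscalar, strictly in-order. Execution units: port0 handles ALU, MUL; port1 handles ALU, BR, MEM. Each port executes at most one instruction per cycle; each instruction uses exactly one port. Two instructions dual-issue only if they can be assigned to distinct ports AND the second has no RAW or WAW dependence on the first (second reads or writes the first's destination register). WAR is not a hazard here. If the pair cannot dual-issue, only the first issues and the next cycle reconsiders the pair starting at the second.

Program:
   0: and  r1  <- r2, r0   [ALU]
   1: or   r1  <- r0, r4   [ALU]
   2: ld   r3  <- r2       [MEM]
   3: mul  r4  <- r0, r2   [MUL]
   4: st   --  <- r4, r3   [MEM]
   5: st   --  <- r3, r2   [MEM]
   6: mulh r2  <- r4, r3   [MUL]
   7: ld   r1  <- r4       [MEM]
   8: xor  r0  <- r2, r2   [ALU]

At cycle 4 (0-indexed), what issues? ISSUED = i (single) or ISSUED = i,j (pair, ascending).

t=0 i0:and ; WAW r1
t=1 i1/i2:or+ld ; dual
t=2 i3:mul ; RAW r4
t=3 i4:st ; no-port MEM/MEM
t=4 i5/i6:st+mulh ; dual
t=5 i7/i8:ld+xor ; dual

ISSUED = 5,6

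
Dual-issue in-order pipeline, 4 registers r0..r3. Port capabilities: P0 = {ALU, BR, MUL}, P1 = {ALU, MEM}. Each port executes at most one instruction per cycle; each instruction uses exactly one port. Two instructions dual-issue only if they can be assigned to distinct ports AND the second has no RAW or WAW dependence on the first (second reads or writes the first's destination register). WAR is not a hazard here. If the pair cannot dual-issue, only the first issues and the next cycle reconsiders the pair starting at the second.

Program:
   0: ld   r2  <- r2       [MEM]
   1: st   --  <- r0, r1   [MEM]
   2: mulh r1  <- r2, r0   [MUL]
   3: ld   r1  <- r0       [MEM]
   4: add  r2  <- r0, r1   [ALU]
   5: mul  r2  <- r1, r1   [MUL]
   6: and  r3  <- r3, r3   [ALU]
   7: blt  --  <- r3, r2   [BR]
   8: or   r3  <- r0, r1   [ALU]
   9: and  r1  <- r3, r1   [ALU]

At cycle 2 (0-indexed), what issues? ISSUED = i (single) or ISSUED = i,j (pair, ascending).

  cy0 -> i0 (ld.MEM) no-port MEM/MEM
  cy1 -> i1/i2 (st.MEM+mulh.MUL) pair
  cy2 -> i3 (ld.MEM) RAW r1
  cy3 -> i4 (add.ALU) WAW r2
  cy4 -> i5/i6 (mul.MUL+and.ALU) pair
  cy5 -> i7/i8 (blt.BR+or.ALU) pair
  cy6 -> i9 (and.ALU) tail

ISSUED = 3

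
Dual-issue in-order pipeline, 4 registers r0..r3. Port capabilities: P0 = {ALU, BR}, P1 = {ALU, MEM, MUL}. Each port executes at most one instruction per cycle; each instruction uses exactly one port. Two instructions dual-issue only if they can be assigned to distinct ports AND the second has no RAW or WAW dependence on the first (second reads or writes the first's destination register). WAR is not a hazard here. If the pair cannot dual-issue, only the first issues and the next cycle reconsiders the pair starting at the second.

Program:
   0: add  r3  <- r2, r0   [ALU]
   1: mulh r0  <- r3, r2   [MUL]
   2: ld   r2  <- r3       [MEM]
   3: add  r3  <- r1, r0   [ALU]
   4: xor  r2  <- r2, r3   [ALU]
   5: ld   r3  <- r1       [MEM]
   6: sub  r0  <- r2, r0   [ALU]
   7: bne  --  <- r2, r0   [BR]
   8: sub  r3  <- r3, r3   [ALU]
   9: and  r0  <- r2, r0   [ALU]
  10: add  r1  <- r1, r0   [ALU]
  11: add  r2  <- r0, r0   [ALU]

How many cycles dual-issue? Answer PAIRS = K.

PAIRS = 4

[0] i0  add.ALU  -- RAW r3
[1] i1  mulh.MUL  -- no-port MUL/MEM
[2] i2/i3  ld.MEM;add.ALU  -- 2-wide
[3] i4/i5  xor.ALU;ld.MEM  -- 2-wide
[4] i6  sub.ALU  -- RAW r0
[5] i7/i8  bne.BR;sub.ALU  -- 2-wide
[6] i9  and.ALU  -- RAW r0
[7] i10/i11  add.ALU;add.ALU  -- 2-wide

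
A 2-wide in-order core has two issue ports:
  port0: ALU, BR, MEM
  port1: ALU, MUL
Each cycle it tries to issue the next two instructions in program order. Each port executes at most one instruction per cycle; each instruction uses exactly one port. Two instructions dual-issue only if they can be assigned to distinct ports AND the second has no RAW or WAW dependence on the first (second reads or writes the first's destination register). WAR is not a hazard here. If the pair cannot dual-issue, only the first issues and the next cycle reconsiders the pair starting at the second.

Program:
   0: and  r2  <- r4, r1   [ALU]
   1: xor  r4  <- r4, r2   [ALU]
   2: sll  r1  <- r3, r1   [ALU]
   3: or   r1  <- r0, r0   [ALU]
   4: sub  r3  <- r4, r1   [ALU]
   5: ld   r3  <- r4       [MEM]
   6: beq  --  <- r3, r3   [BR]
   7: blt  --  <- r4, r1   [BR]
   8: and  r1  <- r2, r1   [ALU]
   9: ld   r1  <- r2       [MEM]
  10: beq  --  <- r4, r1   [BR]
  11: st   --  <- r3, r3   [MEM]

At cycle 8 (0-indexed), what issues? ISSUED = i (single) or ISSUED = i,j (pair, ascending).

ISSUED = 10

[0] i0  and  -- RAW r2
[1] i1+i2  xor+sll  -- pair
[2] i3  or  -- RAW r1
[3] i4  sub  -- WAW r3
[4] i5  ld  -- no-port MEM/BR
[5] i6  beq  -- no-port BR/BR
[6] i7+i8  blt+and  -- pair
[7] i9  ld  -- no-port MEM/BR
[8] i10  beq  -- no-port BR/MEM
[9] i11  st  -- tail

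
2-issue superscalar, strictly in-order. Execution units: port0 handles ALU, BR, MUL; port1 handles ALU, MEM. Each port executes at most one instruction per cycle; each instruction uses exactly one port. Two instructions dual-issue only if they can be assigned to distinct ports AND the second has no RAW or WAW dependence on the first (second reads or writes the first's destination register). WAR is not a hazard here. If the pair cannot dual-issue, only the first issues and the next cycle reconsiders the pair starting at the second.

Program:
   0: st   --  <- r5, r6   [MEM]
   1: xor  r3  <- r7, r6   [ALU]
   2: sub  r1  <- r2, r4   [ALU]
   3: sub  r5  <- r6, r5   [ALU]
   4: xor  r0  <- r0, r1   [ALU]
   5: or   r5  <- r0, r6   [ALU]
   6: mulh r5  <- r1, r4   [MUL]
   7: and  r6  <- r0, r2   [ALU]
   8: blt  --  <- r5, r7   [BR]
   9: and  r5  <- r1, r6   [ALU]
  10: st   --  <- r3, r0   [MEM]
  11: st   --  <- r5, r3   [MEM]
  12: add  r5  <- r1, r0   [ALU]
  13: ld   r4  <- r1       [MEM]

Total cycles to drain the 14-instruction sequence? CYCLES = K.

CYCLES = 9

[0] i0+i1  st.MEM xor.ALU  -- pair
[1] i2+i3  sub.ALU sub.ALU  -- pair
[2] i4  xor.ALU  -- RAW r0
[3] i5  or.ALU  -- WAW r5
[4] i6+i7  mulh.MUL and.ALU  -- pair
[5] i8+i9  blt.BR and.ALU  -- pair
[6] i10  st.MEM  -- no-port MEM/MEM
[7] i11+i12  st.MEM add.ALU  -- pair
[8] i13  ld.MEM  -- tail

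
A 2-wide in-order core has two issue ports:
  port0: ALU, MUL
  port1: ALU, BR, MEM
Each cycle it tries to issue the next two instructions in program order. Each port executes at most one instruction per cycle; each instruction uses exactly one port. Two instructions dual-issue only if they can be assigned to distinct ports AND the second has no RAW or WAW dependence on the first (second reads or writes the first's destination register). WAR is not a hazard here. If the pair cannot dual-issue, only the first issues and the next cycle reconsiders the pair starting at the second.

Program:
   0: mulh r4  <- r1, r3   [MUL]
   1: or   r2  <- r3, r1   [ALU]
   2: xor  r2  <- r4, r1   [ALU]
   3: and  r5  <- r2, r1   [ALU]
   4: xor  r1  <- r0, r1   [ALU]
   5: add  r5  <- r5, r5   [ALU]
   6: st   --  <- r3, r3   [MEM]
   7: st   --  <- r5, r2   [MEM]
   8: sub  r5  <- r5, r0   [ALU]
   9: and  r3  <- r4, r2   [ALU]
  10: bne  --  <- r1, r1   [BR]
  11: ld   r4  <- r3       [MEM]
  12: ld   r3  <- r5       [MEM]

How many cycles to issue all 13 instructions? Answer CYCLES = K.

0. mulh.MUL+or.ALU @i0&i1  | 2-wide
1. xor.ALU @i2  | RAW r2
2. and.ALU+xor.ALU @i3&i4  | 2-wide
3. add.ALU+st.MEM @i5&i6  | 2-wide
4. st.MEM+sub.ALU @i7&i8  | 2-wide
5. and.ALU+bne.BR @i9&i10  | 2-wide
6. ld.MEM @i11  | no-port MEM/MEM
7. ld.MEM @i12  | tail

CYCLES = 8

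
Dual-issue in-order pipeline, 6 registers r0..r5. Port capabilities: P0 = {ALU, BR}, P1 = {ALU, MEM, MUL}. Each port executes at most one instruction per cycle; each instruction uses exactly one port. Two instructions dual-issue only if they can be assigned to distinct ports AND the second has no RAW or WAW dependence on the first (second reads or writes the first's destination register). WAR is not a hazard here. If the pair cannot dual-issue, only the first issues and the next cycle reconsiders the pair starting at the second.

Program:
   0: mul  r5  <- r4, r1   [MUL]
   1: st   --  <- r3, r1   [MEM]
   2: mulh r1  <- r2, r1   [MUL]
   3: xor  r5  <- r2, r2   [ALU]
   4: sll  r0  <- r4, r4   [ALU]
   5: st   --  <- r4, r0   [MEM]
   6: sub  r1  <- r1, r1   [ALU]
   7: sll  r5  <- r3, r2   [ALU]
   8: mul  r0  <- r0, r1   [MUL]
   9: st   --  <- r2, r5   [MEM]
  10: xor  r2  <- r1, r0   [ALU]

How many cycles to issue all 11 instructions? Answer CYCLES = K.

0. mul @i0  | no-port MUL/MEM
1. st @i1  | no-port MEM/MUL
2. mulh;xor @i2&i3  | pair
3. sll @i4  | RAW r0
4. st;sub @i5&i6  | pair
5. sll;mul @i7&i8  | pair
6. st;xor @i9&i10  | pair

CYCLES = 7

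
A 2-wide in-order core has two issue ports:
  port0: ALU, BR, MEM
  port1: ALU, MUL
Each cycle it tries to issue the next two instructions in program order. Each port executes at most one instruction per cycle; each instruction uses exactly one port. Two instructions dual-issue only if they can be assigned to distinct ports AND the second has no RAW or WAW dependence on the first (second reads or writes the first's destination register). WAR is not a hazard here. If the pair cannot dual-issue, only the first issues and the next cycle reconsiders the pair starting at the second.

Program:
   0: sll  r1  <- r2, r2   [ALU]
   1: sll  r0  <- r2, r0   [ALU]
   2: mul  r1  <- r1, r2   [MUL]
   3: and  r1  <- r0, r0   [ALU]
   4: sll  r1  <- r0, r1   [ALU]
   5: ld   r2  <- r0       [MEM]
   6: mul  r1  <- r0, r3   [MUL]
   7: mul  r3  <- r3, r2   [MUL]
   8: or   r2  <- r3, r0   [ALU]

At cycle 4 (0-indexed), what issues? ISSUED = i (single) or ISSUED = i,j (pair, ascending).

c0: i0,i1 sll.ALU+sll.ALU  pair
c1: i2 mul.MUL  WAW r1
c2: i3 and.ALU  RAW+WAW r1
c3: i4,i5 sll.ALU+ld.MEM  pair
c4: i6 mul.MUL  no-port MUL/MUL
c5: i7 mul.MUL  RAW r3
c6: i8 or.ALU  tail

ISSUED = 6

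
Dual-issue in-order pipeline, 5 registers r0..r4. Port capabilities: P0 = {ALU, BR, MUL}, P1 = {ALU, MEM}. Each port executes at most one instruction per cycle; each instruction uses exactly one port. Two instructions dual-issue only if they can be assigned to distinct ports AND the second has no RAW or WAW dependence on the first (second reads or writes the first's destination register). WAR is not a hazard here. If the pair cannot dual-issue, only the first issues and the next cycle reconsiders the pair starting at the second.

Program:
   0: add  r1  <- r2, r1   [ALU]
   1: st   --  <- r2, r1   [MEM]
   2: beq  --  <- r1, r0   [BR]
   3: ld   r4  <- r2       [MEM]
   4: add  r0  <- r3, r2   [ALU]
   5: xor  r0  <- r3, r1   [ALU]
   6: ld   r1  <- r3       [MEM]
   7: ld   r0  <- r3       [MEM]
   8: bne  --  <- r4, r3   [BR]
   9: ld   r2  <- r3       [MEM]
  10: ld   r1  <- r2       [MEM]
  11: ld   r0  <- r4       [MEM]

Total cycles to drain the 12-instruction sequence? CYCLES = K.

t=0 i0:add ; RAW r1
t=1 i1+i2:st beq ; 2-wide
t=2 i3+i4:ld add ; 2-wide
t=3 i5+i6:xor ld ; 2-wide
t=4 i7+i8:ld bne ; 2-wide
t=5 i9:ld ; no-port MEM/MEM
t=6 i10:ld ; no-port MEM/MEM
t=7 i11:ld ; tail

CYCLES = 8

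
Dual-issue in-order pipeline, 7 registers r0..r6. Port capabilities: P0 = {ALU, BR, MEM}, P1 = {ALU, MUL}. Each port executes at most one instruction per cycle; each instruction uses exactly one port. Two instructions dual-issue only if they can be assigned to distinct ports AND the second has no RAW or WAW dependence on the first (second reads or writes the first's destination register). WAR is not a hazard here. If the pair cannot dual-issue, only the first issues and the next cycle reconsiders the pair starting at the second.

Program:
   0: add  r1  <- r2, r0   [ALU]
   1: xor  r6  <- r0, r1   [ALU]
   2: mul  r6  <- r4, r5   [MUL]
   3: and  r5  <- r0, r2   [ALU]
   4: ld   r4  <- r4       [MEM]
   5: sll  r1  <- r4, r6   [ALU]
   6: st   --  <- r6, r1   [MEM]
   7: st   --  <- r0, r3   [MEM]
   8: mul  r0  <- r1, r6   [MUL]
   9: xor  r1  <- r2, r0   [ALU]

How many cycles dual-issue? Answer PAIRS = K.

PAIRS = 2

#0 head=0: add.ALU i0 RAW r1
#1 head=1: xor.ALU i1 WAW r6
#2 head=2: mul.MUL and.ALU i2,i3 2-wide
#3 head=4: ld.MEM i4 RAW r4
#4 head=5: sll.ALU i5 RAW r1
#5 head=6: st.MEM i6 no-port MEM/MEM
#6 head=7: st.MEM mul.MUL i7,i8 2-wide
#7 head=9: xor.ALU i9 tail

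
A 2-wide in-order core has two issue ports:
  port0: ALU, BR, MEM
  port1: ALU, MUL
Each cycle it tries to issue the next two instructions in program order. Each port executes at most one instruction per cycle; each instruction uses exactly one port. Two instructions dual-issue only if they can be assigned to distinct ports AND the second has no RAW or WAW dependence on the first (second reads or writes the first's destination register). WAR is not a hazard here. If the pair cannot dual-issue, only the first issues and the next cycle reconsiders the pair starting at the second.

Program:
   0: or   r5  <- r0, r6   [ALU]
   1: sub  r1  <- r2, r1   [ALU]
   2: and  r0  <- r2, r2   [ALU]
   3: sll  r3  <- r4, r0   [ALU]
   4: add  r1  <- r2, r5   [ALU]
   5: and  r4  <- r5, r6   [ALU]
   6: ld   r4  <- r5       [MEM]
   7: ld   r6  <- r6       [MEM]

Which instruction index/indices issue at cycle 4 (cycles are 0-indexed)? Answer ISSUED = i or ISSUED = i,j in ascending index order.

ISSUED = 6

  cy0 -> i0&i1 (or;sub) pair
  cy1 -> i2 (and) RAW r0
  cy2 -> i3&i4 (sll;add) pair
  cy3 -> i5 (and) WAW r4
  cy4 -> i6 (ld) no-port MEM/MEM
  cy5 -> i7 (ld) tail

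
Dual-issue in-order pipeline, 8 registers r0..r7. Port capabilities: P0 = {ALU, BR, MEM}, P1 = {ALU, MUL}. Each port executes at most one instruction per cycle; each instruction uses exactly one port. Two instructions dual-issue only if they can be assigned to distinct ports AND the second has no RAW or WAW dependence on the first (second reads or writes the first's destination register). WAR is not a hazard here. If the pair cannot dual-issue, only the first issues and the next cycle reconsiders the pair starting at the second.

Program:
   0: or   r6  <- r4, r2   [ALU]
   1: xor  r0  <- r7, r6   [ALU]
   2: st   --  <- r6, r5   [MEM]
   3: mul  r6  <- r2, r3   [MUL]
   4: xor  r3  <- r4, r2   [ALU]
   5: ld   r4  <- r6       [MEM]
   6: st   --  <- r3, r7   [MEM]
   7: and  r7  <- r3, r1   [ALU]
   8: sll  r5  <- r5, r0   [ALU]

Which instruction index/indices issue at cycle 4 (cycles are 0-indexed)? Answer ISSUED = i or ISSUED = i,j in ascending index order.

ISSUED = 6,7

#0 head=0: or.ALU i0 RAW r6
#1 head=1: xor.ALU st.MEM i1,i2 pair
#2 head=3: mul.MUL xor.ALU i3,i4 pair
#3 head=5: ld.MEM i5 no-port MEM/MEM
#4 head=6: st.MEM and.ALU i6,i7 pair
#5 head=8: sll.ALU i8 tail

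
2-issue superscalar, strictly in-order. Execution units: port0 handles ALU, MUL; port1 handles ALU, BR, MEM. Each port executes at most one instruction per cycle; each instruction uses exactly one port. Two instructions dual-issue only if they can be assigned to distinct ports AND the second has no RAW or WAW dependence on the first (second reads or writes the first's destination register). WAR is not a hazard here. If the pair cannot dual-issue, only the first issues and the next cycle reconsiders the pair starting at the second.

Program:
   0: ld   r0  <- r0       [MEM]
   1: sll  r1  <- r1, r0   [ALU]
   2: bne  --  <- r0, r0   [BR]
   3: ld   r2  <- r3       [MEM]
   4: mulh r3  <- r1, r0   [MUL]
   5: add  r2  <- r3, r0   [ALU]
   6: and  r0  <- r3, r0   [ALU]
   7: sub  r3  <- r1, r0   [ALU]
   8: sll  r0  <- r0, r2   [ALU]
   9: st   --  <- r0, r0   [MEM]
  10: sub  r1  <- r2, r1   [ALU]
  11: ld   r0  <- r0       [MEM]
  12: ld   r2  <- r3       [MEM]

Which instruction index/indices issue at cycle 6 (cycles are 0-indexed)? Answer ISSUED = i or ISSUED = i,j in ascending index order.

ISSUED = 11

c0: i0 ld  RAW r0
c1: i1,i2 sll/bne  dual
c2: i3,i4 ld/mulh  dual
c3: i5,i6 add/and  dual
c4: i7,i8 sub/sll  dual
c5: i9,i10 st/sub  dual
c6: i11 ld  no-port MEM/MEM
c7: i12 ld  tail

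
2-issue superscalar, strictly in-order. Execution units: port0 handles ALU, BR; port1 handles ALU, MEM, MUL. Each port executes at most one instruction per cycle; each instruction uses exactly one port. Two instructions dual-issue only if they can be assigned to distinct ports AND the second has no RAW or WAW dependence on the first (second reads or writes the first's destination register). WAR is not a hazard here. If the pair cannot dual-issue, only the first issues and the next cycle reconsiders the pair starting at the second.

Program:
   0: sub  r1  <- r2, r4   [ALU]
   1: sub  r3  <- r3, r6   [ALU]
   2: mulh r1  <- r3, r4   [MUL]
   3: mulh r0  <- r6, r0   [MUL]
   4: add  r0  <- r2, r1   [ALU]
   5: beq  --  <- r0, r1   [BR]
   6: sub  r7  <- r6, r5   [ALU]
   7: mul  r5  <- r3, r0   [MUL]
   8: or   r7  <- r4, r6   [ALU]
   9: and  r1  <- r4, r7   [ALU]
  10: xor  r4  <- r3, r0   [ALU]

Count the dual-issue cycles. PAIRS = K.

PAIRS = 4

c0: i0+i1 sub.ALU+sub.ALU  dual
c1: i2 mulh.MUL  no-port MUL/MUL
c2: i3 mulh.MUL  WAW r0
c3: i4 add.ALU  RAW r0
c4: i5+i6 beq.BR+sub.ALU  dual
c5: i7+i8 mul.MUL+or.ALU  dual
c6: i9+i10 and.ALU+xor.ALU  dual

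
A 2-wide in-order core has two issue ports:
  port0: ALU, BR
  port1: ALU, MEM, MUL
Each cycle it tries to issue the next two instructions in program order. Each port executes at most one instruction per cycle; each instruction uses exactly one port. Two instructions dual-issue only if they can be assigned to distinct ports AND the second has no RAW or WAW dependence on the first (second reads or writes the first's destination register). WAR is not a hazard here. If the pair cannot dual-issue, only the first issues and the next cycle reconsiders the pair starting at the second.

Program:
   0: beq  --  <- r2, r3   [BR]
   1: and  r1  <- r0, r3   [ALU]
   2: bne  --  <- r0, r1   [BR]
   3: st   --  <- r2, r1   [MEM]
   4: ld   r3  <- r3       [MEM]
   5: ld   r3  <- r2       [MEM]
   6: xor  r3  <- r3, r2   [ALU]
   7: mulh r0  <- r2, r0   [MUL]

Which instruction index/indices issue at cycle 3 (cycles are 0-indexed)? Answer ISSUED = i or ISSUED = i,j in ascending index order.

#0 head=0: beq and i0/i1 dual
#1 head=2: bne st i2/i3 dual
#2 head=4: ld i4 no-port MEM/MEM
#3 head=5: ld i5 RAW+WAW r3
#4 head=6: xor mulh i6/i7 dual

ISSUED = 5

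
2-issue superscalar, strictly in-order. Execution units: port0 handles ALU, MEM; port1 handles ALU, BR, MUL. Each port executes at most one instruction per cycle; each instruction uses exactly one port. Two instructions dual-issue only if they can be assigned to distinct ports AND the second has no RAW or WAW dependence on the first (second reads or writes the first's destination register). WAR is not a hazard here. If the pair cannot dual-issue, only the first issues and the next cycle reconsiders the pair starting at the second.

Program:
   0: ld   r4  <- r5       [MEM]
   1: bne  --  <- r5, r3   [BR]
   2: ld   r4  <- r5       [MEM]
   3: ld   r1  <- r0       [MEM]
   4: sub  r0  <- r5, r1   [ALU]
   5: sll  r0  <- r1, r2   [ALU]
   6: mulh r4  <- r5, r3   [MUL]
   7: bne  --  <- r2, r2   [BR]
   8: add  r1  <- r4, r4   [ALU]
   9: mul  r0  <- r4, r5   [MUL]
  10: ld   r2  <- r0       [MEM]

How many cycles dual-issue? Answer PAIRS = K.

PAIRS = 3

0. ld/bne @i0+i1  | dual
1. ld @i2  | no-port MEM/MEM
2. ld @i3  | RAW r1
3. sub @i4  | WAW r0
4. sll/mulh @i5+i6  | dual
5. bne/add @i7+i8  | dual
6. mul @i9  | RAW r0
7. ld @i10  | tail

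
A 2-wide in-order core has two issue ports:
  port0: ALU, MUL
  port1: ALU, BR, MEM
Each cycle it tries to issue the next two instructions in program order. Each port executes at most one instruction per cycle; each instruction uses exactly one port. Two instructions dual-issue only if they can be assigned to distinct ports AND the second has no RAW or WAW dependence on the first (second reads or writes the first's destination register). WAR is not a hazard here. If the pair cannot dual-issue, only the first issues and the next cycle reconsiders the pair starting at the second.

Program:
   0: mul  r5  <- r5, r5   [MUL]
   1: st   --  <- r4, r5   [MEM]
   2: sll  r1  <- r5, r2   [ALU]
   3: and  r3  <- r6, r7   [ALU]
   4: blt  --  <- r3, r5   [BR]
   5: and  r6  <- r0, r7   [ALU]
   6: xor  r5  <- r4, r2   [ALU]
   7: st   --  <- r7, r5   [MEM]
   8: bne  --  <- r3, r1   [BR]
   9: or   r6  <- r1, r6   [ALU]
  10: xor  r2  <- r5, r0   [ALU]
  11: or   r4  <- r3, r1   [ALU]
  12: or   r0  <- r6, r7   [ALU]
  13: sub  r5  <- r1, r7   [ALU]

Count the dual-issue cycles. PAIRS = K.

c0: i0 mul.MUL  RAW r5
c1: i1&i2 st.MEM+sll.ALU  pair
c2: i3 and.ALU  RAW r3
c3: i4&i5 blt.BR+and.ALU  pair
c4: i6 xor.ALU  RAW r5
c5: i7 st.MEM  no-port MEM/BR
c6: i8&i9 bne.BR+or.ALU  pair
c7: i10&i11 xor.ALU+or.ALU  pair
c8: i12&i13 or.ALU+sub.ALU  pair

PAIRS = 5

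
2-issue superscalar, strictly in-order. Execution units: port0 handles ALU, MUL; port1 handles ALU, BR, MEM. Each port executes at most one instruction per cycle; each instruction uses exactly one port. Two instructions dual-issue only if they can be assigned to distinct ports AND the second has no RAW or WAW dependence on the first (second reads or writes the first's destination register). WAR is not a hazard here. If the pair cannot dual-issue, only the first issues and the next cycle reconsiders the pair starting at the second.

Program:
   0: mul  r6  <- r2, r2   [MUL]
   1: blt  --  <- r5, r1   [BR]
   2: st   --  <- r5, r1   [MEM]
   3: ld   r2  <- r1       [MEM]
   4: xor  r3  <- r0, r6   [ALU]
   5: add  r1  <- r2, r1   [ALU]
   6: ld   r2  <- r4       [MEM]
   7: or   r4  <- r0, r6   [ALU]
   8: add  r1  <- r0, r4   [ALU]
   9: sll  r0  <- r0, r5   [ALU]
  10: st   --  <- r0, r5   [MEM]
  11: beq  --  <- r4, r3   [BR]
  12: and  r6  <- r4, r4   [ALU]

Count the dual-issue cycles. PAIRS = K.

[0] i0,i1  mul.MUL+blt.BR  -- pair
[1] i2  st.MEM  -- no-port MEM/MEM
[2] i3,i4  ld.MEM+xor.ALU  -- pair
[3] i5,i6  add.ALU+ld.MEM  -- pair
[4] i7  or.ALU  -- RAW r4
[5] i8,i9  add.ALU+sll.ALU  -- pair
[6] i10  st.MEM  -- no-port MEM/BR
[7] i11,i12  beq.BR+and.ALU  -- pair

PAIRS = 5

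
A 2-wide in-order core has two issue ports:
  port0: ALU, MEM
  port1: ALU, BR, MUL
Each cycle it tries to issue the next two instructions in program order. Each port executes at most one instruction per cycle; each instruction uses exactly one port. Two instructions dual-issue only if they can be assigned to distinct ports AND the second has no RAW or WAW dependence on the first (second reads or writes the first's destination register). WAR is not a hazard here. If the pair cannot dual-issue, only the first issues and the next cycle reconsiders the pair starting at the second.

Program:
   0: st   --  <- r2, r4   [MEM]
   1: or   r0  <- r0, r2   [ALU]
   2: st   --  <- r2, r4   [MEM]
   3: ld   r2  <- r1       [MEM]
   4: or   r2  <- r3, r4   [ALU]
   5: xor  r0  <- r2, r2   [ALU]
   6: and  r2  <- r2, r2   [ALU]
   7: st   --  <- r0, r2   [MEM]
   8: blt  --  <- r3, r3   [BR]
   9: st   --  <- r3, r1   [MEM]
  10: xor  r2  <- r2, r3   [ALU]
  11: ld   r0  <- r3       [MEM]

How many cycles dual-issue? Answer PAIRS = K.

PAIRS = 4

c0: i0&i1 st/or  pair
c1: i2 st  no-port MEM/MEM
c2: i3 ld  WAW r2
c3: i4 or  RAW r2
c4: i5&i6 xor/and  pair
c5: i7&i8 st/blt  pair
c6: i9&i10 st/xor  pair
c7: i11 ld  tail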